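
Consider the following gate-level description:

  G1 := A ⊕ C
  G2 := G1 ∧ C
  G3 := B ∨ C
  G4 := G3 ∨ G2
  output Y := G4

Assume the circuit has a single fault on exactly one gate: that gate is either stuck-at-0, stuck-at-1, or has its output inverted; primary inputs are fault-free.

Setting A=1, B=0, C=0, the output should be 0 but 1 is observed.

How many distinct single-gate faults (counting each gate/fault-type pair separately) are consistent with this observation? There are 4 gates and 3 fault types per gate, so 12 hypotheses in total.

Fault-free: G1=1, G2=0, G3=0, G4=0 → 0. Observed 1.
  G1 stuck-at-0: output 0 ✗
  G1 stuck-at-1: output 0 ✗
  G1 inverted output: output 0 ✗
  G2 stuck-at-0: output 0 ✗
  G2 stuck-at-1: output 1 ✓
  G2 inverted output: output 1 ✓
  G3 stuck-at-0: output 0 ✗
  G3 stuck-at-1: output 1 ✓
  G3 inverted output: output 1 ✓
  G4 stuck-at-0: output 0 ✗
  G4 stuck-at-1: output 1 ✓
  G4 inverted output: output 1 ✓
Consistent faults: {G2 stuck-at-1, G2 inverted output, G3 stuck-at-1, G3 inverted output, G4 stuck-at-1, G4 inverted output} — 6 in all.

6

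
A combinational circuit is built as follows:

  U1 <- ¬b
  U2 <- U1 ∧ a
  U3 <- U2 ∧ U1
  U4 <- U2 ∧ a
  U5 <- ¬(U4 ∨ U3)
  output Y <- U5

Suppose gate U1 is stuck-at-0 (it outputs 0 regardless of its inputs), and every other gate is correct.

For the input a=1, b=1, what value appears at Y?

Propagate with U1 forced: U1=0 [stuck-at-0], U2=0, U3=0, U4=0, U5=1.
So Y = 1. (Same as the fault-free value — the fault is masked on this input.)

1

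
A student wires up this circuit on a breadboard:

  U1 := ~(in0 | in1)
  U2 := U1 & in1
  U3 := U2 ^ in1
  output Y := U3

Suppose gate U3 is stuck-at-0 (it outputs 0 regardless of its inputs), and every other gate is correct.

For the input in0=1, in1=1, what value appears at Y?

0

Propagate with U3 forced: U1=0, U2=0, U3=0 [stuck-at-0].
So Y = 0. (Without the fault it would be 1.)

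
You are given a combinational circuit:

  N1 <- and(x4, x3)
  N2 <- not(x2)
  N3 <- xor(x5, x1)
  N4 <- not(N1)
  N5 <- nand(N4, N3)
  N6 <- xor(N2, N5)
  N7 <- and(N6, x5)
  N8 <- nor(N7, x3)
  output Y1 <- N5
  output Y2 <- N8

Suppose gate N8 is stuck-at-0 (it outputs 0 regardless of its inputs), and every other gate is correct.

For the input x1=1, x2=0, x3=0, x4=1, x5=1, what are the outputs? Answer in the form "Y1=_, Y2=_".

Propagate with N8 forced: N1=0, N2=1, N3=0, N4=1, N5=1, N6=0, N7=0, N8=0 [stuck-at-0].
So the outputs are Y1=1, Y2=0. (Without the fault they would be Y1=1, Y2=1.)

Y1=1, Y2=0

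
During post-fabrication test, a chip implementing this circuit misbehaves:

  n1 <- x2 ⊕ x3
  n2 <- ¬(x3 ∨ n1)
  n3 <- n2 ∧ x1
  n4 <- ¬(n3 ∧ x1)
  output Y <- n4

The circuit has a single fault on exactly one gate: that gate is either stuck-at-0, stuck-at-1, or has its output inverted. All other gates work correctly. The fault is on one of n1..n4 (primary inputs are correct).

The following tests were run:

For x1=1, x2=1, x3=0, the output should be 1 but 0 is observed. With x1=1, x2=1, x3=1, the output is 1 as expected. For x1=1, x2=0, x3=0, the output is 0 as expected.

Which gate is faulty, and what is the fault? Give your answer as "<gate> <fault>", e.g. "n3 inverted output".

n1 stuck-at-0

Fault-free values for test 1 (x1=1, x2=1, x3=0): n1=1, n2=0, n3=0, n4=1, giving Y=1. Observed 0.
Test 1: faults giving observed 0 are {n1 stuck-at-0, n1 inverted output, n2 stuck-at-1, n2 inverted output, n3 stuck-at-1, n3 inverted output, n4 stuck-at-0, n4 inverted output}.
Test 2 (x1=1, x2=1, x3=1): fault-free n1=0, n2=0, n3=0, n4=1 → 1; observed 1. Eliminates n2 stuck-at-1, n2 inverted output, n3 stuck-at-1, n3 inverted output, n4 stuck-at-0, n4 inverted output.
Test 3 (x1=1, x2=0, x3=0): fault-free n1=0, n2=1, n3=1, n4=0 → 0; observed 0. Eliminates n1 inverted output.
Only n1 stuck-at-0 is consistent with every test.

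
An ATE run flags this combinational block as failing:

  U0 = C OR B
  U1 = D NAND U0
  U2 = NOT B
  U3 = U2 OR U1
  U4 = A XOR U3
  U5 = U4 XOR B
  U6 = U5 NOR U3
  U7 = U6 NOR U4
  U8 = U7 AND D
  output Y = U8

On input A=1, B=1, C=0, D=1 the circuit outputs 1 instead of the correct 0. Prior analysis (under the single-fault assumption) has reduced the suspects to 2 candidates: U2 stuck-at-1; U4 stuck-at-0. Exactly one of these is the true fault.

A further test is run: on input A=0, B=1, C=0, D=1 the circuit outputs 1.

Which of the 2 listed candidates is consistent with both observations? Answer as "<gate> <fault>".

Evaluate each candidate on input A=0, B=1, C=0, D=1:
  U2 stuck-at-1: U0=1, U1=0, U2=1 [stuck-at-1], U3=1, U4=1, U5=0, U6=0, U7=0, U8=0 → 0 — eliminated
  U4 stuck-at-0: U0=1, U1=0, U2=0, U3=0, U4=0 [stuck-at-0], U5=1, U6=0, U7=1, U8=1 → 1 — matches
Only U4 stuck-at-0 reproduces the observed 1.

U4 stuck-at-0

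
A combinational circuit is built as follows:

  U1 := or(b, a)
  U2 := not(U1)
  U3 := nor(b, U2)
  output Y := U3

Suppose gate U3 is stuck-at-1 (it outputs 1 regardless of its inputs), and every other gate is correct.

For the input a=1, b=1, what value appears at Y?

1

Propagate with U3 forced: U1=1, U2=0, U3=1 [stuck-at-1].
So Y = 1. (Without the fault it would be 0.)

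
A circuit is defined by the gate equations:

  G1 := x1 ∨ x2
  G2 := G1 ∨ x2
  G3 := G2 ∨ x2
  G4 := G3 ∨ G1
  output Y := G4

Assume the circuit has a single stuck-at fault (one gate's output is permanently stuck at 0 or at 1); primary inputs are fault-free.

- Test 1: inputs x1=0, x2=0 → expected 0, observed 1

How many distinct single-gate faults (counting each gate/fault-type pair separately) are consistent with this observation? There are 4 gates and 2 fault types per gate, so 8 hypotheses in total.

Fault-free: G1=0, G2=0, G3=0, G4=0 → 0. Observed 1.
  G1 stuck-at-0: output 0 ✗
  G1 stuck-at-1: output 1 ✓
  G2 stuck-at-0: output 0 ✗
  G2 stuck-at-1: output 1 ✓
  G3 stuck-at-0: output 0 ✗
  G3 stuck-at-1: output 1 ✓
  G4 stuck-at-0: output 0 ✗
  G4 stuck-at-1: output 1 ✓
Consistent faults: {G1 stuck-at-1, G2 stuck-at-1, G3 stuck-at-1, G4 stuck-at-1} — 4 in all.

4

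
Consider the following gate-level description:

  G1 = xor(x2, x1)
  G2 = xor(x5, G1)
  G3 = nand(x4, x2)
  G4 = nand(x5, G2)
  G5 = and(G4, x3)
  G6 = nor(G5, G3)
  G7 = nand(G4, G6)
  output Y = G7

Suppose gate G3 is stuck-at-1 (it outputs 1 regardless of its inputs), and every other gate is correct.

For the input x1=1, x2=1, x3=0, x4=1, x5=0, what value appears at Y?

Propagate with G3 forced: G1=0, G2=0, G3=1 [stuck-at-1], G4=1, G5=0, G6=0, G7=1.
So Y = 1. (Without the fault it would be 0.)

1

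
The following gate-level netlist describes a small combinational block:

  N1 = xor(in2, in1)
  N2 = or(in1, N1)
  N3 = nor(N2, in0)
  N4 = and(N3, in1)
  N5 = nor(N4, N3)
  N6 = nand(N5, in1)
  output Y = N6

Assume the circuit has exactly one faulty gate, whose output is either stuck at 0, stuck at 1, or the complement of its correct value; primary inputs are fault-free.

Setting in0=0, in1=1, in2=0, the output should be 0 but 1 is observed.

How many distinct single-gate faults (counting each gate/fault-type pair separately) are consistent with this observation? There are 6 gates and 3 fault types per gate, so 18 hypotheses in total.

10

Fault-free: N1=1, N2=1, N3=0, N4=0, N5=1, N6=0 → 0. Observed 1.
  N1: none of the 3 fault types match ✗
  N2: stuck-at-0, inverted output ✓; others ✗
  N3: stuck-at-1, inverted output ✓; others ✗
  N4: stuck-at-1, inverted output ✓; others ✗
  N5: stuck-at-0, inverted output ✓; others ✗
  N6: stuck-at-1, inverted output ✓; others ✗
Consistent faults: {N2 stuck-at-0, N2 inverted output, N3 stuck-at-1, N3 inverted output, N4 stuck-at-1, N4 inverted output, N5 stuck-at-0, N5 inverted output, N6 stuck-at-1, N6 inverted output} — 10 in all.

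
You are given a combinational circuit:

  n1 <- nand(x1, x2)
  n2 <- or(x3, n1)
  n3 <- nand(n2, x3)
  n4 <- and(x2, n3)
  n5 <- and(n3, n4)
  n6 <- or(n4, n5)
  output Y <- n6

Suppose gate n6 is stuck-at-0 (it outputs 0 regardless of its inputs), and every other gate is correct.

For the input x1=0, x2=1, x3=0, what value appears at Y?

Propagate with n6 forced: n1=1, n2=1, n3=1, n4=1, n5=1, n6=0 [stuck-at-0].
So Y = 0. (Without the fault it would be 1.)

0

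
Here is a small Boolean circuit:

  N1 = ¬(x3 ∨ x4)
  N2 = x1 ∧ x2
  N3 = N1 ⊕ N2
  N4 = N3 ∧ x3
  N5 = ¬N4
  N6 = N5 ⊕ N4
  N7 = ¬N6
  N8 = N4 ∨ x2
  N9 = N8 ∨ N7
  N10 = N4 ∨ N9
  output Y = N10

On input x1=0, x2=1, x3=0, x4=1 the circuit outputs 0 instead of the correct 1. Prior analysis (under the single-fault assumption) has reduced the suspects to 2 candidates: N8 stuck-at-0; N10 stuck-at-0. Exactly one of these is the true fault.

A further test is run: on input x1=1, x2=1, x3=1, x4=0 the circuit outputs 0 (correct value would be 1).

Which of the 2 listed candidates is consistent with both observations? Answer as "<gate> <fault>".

Evaluate each candidate on input x1=1, x2=1, x3=1, x4=0:
  N8 stuck-at-0: N1=0, N2=1, N3=1, N4=1, N5=0, N6=1, N7=0, N8=0 [stuck-at-0], N9=0, N10=1 → 1 — eliminated
  N10 stuck-at-0: N1=0, N2=1, N3=1, N4=1, N5=0, N6=1, N7=0, N8=1, N9=1, N10=0 [stuck-at-0] → 0 — matches
Only N10 stuck-at-0 reproduces the observed 0.

N10 stuck-at-0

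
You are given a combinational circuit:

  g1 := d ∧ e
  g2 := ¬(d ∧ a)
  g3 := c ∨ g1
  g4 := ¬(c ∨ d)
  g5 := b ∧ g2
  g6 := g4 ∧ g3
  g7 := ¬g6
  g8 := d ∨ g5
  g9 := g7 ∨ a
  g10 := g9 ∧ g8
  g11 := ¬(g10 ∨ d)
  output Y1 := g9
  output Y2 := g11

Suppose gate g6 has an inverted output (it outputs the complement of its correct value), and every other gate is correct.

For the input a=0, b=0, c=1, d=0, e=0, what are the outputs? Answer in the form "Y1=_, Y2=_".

Propagate with g6 forced: g1=0, g2=1, g3=1, g4=0, g5=0, g6=1 [inverted output], g7=0, g8=0, g9=0, g10=0, g11=1.
So the outputs are Y1=0, Y2=1. (Without the fault they would be Y1=1, Y2=1.)

Y1=0, Y2=1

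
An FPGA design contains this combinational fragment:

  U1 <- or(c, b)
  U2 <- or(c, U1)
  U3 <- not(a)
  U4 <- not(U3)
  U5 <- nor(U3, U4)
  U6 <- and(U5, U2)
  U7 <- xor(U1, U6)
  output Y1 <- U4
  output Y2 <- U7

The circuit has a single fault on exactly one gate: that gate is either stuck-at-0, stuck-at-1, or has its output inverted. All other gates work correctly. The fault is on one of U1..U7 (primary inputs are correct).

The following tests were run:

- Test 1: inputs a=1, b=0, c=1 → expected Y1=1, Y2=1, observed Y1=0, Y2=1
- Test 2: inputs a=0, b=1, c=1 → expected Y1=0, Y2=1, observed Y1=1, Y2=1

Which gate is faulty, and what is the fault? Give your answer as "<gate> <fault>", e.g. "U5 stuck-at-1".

Fault-free values for test 1 (a=1, b=0, c=1): U1=1, U2=1, U3=0, U4=1, U5=0, U6=0, U7=1, giving Y1=1, Y2=1. Observed Y1=0, Y2=1.
Test 1: faults giving observed Y1=0, Y2=1 are {U3 stuck-at-1, U3 inverted output}.
Test 2 (a=0, b=1, c=1): fault-free U1=1, U2=1, U3=1, U4=0, U5=0, U6=0, U7=1 → Y1=0, Y2=1; observed Y1=1, Y2=1. Eliminates U3 stuck-at-1.
Only U3 inverted output is consistent with every test.

U3 inverted output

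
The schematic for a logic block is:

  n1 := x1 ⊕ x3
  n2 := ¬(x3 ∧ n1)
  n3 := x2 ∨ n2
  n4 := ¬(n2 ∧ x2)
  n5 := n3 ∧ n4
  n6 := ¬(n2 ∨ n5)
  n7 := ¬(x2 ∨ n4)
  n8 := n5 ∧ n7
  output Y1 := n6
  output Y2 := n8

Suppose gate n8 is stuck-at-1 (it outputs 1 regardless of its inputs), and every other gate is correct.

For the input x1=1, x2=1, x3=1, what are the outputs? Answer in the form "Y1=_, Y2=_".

Y1=0, Y2=1

Propagate with n8 forced: n1=0, n2=1, n3=1, n4=0, n5=0, n6=0, n7=0, n8=1 [stuck-at-1].
So the outputs are Y1=0, Y2=1. (Without the fault they would be Y1=0, Y2=0.)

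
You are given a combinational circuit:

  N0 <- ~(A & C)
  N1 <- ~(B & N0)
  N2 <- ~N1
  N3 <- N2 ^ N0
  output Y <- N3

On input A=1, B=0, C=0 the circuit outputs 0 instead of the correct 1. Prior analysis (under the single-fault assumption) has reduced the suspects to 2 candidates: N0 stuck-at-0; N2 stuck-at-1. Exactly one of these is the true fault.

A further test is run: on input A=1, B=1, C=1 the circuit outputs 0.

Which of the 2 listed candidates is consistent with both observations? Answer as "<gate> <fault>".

N0 stuck-at-0

Evaluate each candidate on input A=1, B=1, C=1:
  N0 stuck-at-0: N0=0 [stuck-at-0], N1=1, N2=0, N3=0 → 0 — matches
  N2 stuck-at-1: N0=0, N1=1, N2=1 [stuck-at-1], N3=1 → 1 — eliminated
Only N0 stuck-at-0 reproduces the observed 0.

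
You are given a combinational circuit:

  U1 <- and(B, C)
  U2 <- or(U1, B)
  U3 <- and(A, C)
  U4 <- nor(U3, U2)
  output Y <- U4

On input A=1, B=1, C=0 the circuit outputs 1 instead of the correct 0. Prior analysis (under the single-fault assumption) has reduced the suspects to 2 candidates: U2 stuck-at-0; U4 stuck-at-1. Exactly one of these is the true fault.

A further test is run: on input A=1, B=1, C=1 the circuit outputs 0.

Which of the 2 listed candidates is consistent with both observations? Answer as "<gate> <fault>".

U2 stuck-at-0

Evaluate each candidate on input A=1, B=1, C=1:
  U2 stuck-at-0: U1=1, U2=0 [stuck-at-0], U3=1, U4=0 → 0 — matches
  U4 stuck-at-1: U1=1, U2=1, U3=1, U4=1 [stuck-at-1] → 1 — eliminated
Only U2 stuck-at-0 reproduces the observed 0.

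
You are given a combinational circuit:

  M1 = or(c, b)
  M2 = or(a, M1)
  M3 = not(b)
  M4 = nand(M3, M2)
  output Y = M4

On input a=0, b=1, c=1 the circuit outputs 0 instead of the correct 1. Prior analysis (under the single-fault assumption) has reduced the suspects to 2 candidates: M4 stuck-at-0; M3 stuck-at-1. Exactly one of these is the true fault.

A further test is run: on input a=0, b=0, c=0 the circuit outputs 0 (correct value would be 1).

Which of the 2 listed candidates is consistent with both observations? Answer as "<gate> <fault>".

M4 stuck-at-0

Evaluate each candidate on input a=0, b=0, c=0:
  M4 stuck-at-0: M1=0, M2=0, M3=1, M4=0 [stuck-at-0] → 0 — matches
  M3 stuck-at-1: M1=0, M2=0, M3=1 [stuck-at-1], M4=1 → 1 — eliminated
Only M4 stuck-at-0 reproduces the observed 0.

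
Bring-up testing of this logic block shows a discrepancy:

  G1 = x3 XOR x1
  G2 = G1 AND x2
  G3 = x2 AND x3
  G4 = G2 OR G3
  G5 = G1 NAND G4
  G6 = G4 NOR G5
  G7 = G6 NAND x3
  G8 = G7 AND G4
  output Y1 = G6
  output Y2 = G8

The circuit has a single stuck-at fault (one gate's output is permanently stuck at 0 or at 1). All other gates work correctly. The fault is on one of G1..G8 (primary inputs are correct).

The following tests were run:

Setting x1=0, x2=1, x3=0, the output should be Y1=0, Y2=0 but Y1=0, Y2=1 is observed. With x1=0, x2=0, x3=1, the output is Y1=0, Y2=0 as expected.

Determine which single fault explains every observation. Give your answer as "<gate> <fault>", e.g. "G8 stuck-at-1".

Fault-free values for test 1 (x1=0, x2=1, x3=0): G1=0, G2=0, G3=0, G4=0, G5=1, G6=0, G7=1, G8=0, giving Y1=0, Y2=0. Observed Y1=0, Y2=1.
Test 1: faults giving observed Y1=0, Y2=1 are {G1 stuck-at-1, G2 stuck-at-1, G3 stuck-at-1, G4 stuck-at-1, G8 stuck-at-1}.
Test 2 (x1=0, x2=0, x3=1): fault-free G1=1, G2=0, G3=0, G4=0, G5=1, G6=0, G7=1, G8=0 → Y1=0, Y2=0; observed Y1=0, Y2=0. Eliminates G2 stuck-at-1, G3 stuck-at-1, G4 stuck-at-1, G8 stuck-at-1.
Only G1 stuck-at-1 is consistent with every test.

G1 stuck-at-1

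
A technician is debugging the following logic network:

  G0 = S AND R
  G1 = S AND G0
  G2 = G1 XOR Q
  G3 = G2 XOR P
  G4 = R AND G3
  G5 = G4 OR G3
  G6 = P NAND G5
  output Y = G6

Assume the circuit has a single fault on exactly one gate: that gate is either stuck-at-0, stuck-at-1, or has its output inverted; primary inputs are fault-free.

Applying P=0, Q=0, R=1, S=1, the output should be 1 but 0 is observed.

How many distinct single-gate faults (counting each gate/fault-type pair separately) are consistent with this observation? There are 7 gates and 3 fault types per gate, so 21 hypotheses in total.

2

Fault-free: G0=1, G1=1, G2=1, G3=1, G4=1, G5=1, G6=1 → 1. Observed 0.
  G0: none of the 3 fault types match ✗
  G1: none of the 3 fault types match ✗
  G2: none of the 3 fault types match ✗
  G3: none of the 3 fault types match ✗
  G4: none of the 3 fault types match ✗
  G5: none of the 3 fault types match ✗
  G6: stuck-at-0, inverted output ✓; others ✗
Consistent faults: {G6 stuck-at-0, G6 inverted output} — 2 in all.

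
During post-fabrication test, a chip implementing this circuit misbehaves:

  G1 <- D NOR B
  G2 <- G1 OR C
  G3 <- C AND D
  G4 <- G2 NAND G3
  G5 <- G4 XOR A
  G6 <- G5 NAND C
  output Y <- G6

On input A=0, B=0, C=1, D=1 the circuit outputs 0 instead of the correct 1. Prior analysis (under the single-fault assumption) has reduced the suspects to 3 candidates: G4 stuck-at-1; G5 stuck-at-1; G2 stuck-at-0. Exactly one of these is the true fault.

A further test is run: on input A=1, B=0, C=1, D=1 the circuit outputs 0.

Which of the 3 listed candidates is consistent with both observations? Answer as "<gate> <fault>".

G5 stuck-at-1

Evaluate each candidate on input A=1, B=0, C=1, D=1:
  G4 stuck-at-1: G1=0, G2=1, G3=1, G4=1 [stuck-at-1], G5=0, G6=1 → 1 — eliminated
  G5 stuck-at-1: G1=0, G2=1, G3=1, G4=0, G5=1 [stuck-at-1], G6=0 → 0 — matches
  G2 stuck-at-0: G1=0, G2=0 [stuck-at-0], G3=1, G4=1, G5=0, G6=1 → 1 — eliminated
Only G5 stuck-at-1 reproduces the observed 0.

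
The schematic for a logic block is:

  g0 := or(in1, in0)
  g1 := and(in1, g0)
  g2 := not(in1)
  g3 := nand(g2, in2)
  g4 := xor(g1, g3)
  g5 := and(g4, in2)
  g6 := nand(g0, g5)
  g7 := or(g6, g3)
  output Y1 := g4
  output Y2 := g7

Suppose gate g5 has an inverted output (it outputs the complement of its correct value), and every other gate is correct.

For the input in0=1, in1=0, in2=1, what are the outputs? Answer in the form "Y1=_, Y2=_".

Y1=0, Y2=0

Propagate with g5 forced: g0=1, g1=0, g2=1, g3=0, g4=0, g5=1 [inverted output], g6=0, g7=0.
So the outputs are Y1=0, Y2=0. (Without the fault they would be Y1=0, Y2=1.)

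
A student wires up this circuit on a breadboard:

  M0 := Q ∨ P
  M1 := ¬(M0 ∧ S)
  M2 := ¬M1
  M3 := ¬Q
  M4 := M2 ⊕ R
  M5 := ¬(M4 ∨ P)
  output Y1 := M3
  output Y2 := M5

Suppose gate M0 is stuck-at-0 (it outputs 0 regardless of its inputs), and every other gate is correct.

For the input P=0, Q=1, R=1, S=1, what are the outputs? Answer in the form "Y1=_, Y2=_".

Propagate with M0 forced: M0=0 [stuck-at-0], M1=1, M2=0, M3=0, M4=1, M5=0.
So the outputs are Y1=0, Y2=0. (Without the fault they would be Y1=0, Y2=1.)

Y1=0, Y2=0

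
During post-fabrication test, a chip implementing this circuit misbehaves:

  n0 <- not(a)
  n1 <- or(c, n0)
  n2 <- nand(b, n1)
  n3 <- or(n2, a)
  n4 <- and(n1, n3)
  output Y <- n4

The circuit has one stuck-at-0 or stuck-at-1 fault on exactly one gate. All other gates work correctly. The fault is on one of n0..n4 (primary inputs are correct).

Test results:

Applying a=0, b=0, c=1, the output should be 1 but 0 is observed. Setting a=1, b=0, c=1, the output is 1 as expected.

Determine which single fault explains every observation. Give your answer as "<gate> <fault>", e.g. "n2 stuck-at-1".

n2 stuck-at-0

Fault-free values for test 1 (a=0, b=0, c=1): n0=1, n1=1, n2=1, n3=1, n4=1, giving Y=1. Observed 0.
Test 1: faults giving observed 0 are {n1 stuck-at-0, n2 stuck-at-0, n3 stuck-at-0, n4 stuck-at-0}.
Test 2 (a=1, b=0, c=1): fault-free n0=0, n1=1, n2=1, n3=1, n4=1 → 1; observed 1. Eliminates n1 stuck-at-0, n3 stuck-at-0, n4 stuck-at-0.
Only n2 stuck-at-0 is consistent with every test.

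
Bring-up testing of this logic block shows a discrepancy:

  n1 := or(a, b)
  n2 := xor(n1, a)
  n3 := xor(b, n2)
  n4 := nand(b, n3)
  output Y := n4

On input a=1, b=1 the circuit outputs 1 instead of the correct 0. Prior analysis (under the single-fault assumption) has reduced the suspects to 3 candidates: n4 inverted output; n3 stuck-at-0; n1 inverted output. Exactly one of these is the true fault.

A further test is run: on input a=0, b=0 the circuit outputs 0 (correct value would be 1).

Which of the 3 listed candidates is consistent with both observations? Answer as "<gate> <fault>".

n4 inverted output

Evaluate each candidate on input a=0, b=0:
  n4 inverted output: n1=0, n2=0, n3=0, n4=0 [inverted output] → 0 — matches
  n3 stuck-at-0: n1=0, n2=0, n3=0 [stuck-at-0], n4=1 → 1 — eliminated
  n1 inverted output: n1=1 [inverted output], n2=1, n3=1, n4=1 → 1 — eliminated
Only n4 inverted output reproduces the observed 0.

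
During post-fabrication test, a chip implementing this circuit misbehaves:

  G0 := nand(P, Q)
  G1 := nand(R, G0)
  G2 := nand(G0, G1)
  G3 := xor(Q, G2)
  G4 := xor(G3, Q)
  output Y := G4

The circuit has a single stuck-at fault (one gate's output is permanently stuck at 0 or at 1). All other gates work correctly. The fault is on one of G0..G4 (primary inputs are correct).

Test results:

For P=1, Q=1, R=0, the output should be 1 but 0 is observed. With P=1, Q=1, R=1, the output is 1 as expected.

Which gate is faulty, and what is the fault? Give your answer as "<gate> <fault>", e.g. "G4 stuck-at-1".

Fault-free values for test 1 (P=1, Q=1, R=0): G0=0, G1=1, G2=1, G3=0, G4=1, giving Y=1. Observed 0.
Test 1: faults giving observed 0 are {G0 stuck-at-1, G2 stuck-at-0, G3 stuck-at-1, G4 stuck-at-0}.
Test 2 (P=1, Q=1, R=1): fault-free G0=0, G1=1, G2=1, G3=0, G4=1 → 1; observed 1. Eliminates G2 stuck-at-0, G3 stuck-at-1, G4 stuck-at-0.
Only G0 stuck-at-1 is consistent with every test.

G0 stuck-at-1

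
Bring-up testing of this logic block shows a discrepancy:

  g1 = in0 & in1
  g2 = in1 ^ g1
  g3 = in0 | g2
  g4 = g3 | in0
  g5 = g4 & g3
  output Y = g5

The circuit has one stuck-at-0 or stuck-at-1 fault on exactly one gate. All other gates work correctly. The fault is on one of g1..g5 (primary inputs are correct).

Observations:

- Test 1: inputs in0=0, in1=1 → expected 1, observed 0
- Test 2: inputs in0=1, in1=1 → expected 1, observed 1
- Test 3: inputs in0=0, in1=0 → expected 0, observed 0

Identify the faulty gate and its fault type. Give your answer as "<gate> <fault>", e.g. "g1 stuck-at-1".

Fault-free values for test 1 (in0=0, in1=1): g1=0, g2=1, g3=1, g4=1, g5=1, giving Y=1. Observed 0.
Test 1: faults giving observed 0 are {g1 stuck-at-1, g2 stuck-at-0, g3 stuck-at-0, g4 stuck-at-0, g5 stuck-at-0}.
Test 2 (in0=1, in1=1): fault-free g1=1, g2=0, g3=1, g4=1, g5=1 → 1; observed 1. Eliminates g3 stuck-at-0, g4 stuck-at-0, g5 stuck-at-0.
Test 3 (in0=0, in1=0): fault-free g1=0, g2=0, g3=0, g4=0, g5=0 → 0; observed 0. Eliminates g1 stuck-at-1.
Only g2 stuck-at-0 is consistent with every test.

g2 stuck-at-0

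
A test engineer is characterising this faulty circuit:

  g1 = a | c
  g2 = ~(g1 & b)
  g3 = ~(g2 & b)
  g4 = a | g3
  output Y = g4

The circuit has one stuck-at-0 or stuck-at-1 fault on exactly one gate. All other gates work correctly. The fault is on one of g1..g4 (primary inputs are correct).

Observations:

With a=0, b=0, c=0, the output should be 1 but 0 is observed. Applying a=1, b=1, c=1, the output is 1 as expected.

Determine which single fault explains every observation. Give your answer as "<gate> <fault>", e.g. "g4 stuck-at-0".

g3 stuck-at-0

Fault-free values for test 1 (a=0, b=0, c=0): g1=0, g2=1, g3=1, g4=1, giving Y=1. Observed 0.
Test 1: faults giving observed 0 are {g3 stuck-at-0, g4 stuck-at-0}.
Test 2 (a=1, b=1, c=1): fault-free g1=1, g2=0, g3=1, g4=1 → 1; observed 1. Eliminates g4 stuck-at-0.
Only g3 stuck-at-0 is consistent with every test.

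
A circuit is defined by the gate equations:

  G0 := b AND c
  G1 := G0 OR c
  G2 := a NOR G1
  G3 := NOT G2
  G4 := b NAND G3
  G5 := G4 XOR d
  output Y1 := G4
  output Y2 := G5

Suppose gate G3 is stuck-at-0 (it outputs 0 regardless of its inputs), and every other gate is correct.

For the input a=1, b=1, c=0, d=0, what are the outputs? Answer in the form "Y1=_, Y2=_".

Propagate with G3 forced: G0=0, G1=0, G2=0, G3=0 [stuck-at-0], G4=1, G5=1.
So the outputs are Y1=1, Y2=1. (Without the fault they would be Y1=0, Y2=0.)

Y1=1, Y2=1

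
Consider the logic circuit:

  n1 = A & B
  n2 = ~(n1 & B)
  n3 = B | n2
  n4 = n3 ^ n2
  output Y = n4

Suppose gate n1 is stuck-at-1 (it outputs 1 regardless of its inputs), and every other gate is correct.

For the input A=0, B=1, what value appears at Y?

1

Propagate with n1 forced: n1=1 [stuck-at-1], n2=0, n3=1, n4=1.
So Y = 1. (Without the fault it would be 0.)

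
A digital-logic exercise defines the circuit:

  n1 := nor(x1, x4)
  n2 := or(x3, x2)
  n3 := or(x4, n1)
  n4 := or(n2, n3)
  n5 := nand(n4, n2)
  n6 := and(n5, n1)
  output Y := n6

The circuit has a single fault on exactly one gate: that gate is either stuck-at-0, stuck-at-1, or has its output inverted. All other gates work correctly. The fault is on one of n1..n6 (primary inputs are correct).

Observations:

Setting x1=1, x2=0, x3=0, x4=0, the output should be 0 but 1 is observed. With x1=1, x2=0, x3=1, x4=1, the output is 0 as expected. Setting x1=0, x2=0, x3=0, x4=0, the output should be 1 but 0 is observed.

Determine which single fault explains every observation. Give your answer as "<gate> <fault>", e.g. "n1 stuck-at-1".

Fault-free values for test 1 (x1=1, x2=0, x3=0, x4=0): n1=0, n2=0, n3=0, n4=0, n5=1, n6=0, giving Y=0. Observed 1.
Test 1: faults giving observed 1 are {n1 stuck-at-1, n1 inverted output, n6 stuck-at-1, n6 inverted output}.
Test 2 (x1=1, x2=0, x3=1, x4=1): fault-free n1=0, n2=1, n3=1, n4=1, n5=0, n6=0 → 0; observed 0. Eliminates n6 stuck-at-1, n6 inverted output.
Test 3 (x1=0, x2=0, x3=0, x4=0): fault-free n1=1, n2=0, n3=1, n4=1, n5=1, n6=1 → 1; observed 0. Eliminates n1 stuck-at-1.
Only n1 inverted output is consistent with every test.

n1 inverted output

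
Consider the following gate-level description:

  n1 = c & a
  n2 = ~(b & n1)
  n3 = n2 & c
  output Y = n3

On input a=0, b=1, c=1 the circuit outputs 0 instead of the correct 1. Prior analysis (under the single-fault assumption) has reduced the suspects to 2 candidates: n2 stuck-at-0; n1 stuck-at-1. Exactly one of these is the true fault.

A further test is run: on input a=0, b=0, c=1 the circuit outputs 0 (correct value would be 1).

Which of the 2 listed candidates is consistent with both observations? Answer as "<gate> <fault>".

n2 stuck-at-0

Evaluate each candidate on input a=0, b=0, c=1:
  n2 stuck-at-0: n1=0, n2=0 [stuck-at-0], n3=0 → 0 — matches
  n1 stuck-at-1: n1=1 [stuck-at-1], n2=1, n3=1 → 1 — eliminated
Only n2 stuck-at-0 reproduces the observed 0.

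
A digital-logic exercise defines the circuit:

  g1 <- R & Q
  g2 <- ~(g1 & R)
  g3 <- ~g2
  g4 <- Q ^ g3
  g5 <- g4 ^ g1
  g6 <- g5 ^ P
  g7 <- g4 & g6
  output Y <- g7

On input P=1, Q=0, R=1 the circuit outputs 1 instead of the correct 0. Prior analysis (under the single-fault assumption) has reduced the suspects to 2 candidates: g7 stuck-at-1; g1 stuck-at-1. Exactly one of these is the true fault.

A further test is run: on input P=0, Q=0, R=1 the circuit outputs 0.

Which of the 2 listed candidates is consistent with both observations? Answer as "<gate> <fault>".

g1 stuck-at-1

Evaluate each candidate on input P=0, Q=0, R=1:
  g7 stuck-at-1: g1=0, g2=1, g3=0, g4=0, g5=0, g6=0, g7=1 [stuck-at-1] → 1 — eliminated
  g1 stuck-at-1: g1=1 [stuck-at-1], g2=0, g3=1, g4=1, g5=0, g6=0, g7=0 → 0 — matches
Only g1 stuck-at-1 reproduces the observed 0.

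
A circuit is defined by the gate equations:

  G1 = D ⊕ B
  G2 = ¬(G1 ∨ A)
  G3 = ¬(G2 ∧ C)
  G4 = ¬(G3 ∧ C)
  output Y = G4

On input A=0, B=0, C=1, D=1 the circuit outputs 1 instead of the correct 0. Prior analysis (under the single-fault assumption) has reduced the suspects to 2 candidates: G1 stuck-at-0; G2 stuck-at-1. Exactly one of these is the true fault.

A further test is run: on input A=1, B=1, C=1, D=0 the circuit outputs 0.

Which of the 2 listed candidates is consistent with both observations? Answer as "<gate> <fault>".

G1 stuck-at-0

Evaluate each candidate on input A=1, B=1, C=1, D=0:
  G1 stuck-at-0: G1=0 [stuck-at-0], G2=0, G3=1, G4=0 → 0 — matches
  G2 stuck-at-1: G1=1, G2=1 [stuck-at-1], G3=0, G4=1 → 1 — eliminated
Only G1 stuck-at-0 reproduces the observed 0.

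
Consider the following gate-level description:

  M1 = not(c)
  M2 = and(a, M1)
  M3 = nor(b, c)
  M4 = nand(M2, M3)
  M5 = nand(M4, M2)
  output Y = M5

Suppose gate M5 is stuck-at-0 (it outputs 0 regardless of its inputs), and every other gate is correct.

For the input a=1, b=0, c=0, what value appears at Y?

0

Propagate with M5 forced: M1=1, M2=1, M3=1, M4=0, M5=0 [stuck-at-0].
So Y = 0. (Without the fault it would be 1.)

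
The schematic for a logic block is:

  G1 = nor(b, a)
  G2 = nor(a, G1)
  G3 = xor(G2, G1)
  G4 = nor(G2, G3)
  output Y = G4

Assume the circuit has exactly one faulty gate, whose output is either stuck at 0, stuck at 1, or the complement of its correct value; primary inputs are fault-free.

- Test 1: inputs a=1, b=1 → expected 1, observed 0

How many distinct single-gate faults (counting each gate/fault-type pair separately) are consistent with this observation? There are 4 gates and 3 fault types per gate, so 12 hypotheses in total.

Fault-free: G1=0, G2=0, G3=0, G4=1 → 1. Observed 0.
  G1 stuck-at-0: output 1 ✗
  G1 stuck-at-1: output 0 ✓
  G1 inverted output: output 0 ✓
  G2 stuck-at-0: output 1 ✗
  G2 stuck-at-1: output 0 ✓
  G2 inverted output: output 0 ✓
  G3 stuck-at-0: output 1 ✗
  G3 stuck-at-1: output 0 ✓
  G3 inverted output: output 0 ✓
  G4 stuck-at-0: output 0 ✓
  G4 stuck-at-1: output 1 ✗
  G4 inverted output: output 0 ✓
Consistent faults: {G1 stuck-at-1, G1 inverted output, G2 stuck-at-1, G2 inverted output, G3 stuck-at-1, G3 inverted output, G4 stuck-at-0, G4 inverted output} — 8 in all.

8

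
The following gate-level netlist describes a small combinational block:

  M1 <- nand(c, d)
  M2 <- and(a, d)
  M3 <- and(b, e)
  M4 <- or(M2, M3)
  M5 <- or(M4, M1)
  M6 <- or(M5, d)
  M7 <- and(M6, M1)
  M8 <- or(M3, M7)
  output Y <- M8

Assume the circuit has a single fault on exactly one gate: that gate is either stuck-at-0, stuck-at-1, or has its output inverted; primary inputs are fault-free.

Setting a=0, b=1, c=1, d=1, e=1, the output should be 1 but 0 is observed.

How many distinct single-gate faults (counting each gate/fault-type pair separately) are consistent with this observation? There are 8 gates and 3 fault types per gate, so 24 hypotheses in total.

4

Fault-free: M1=0, M2=0, M3=1, M4=1, M5=1, M6=1, M7=0, M8=1 → 1. Observed 0.
  M1: none of the 3 fault types match ✗
  M2: none of the 3 fault types match ✗
  M3: stuck-at-0, inverted output ✓; others ✗
  M4: none of the 3 fault types match ✗
  M5: none of the 3 fault types match ✗
  M6: none of the 3 fault types match ✗
  M7: none of the 3 fault types match ✗
  M8: stuck-at-0, inverted output ✓; others ✗
Consistent faults: {M3 stuck-at-0, M3 inverted output, M8 stuck-at-0, M8 inverted output} — 4 in all.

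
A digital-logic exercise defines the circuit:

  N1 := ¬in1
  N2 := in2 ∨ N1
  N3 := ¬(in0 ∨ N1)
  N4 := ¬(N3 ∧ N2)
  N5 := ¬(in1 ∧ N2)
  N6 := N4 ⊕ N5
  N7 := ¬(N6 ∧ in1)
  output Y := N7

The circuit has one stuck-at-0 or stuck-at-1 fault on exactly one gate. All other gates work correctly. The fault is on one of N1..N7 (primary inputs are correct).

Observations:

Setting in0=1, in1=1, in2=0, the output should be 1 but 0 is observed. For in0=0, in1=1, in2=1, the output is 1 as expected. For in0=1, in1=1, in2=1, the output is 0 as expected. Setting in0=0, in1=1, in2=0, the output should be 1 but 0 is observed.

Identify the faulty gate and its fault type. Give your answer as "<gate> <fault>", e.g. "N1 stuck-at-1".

Fault-free values for test 1 (in0=1, in1=1, in2=0): N1=0, N2=0, N3=0, N4=1, N5=1, N6=0, N7=1, giving Y=1. Observed 0.
Test 1: faults giving observed 0 are {N1 stuck-at-1, N2 stuck-at-1, N4 stuck-at-0, N5 stuck-at-0, N6 stuck-at-1, N7 stuck-at-0}.
Test 2 (in0=0, in1=1, in2=1): fault-free N1=0, N2=1, N3=1, N4=0, N5=0, N6=0, N7=1 → 1; observed 1. Eliminates N1 stuck-at-1, N6 stuck-at-1, N7 stuck-at-0.
Test 3 (in0=1, in1=1, in2=1): fault-free N1=0, N2=1, N3=0, N4=1, N5=0, N6=1, N7=0 → 0; observed 0. Eliminates N4 stuck-at-0.
Test 4 (in0=0, in1=1, in2=0): fault-free N1=0, N2=0, N3=1, N4=1, N5=1, N6=0, N7=1 → 1; observed 0. Eliminates N2 stuck-at-1.
Only N5 stuck-at-0 is consistent with every test.

N5 stuck-at-0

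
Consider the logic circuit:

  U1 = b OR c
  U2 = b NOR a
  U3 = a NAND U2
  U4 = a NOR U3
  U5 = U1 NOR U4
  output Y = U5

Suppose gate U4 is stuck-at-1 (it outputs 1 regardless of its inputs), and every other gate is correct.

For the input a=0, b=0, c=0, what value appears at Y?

Propagate with U4 forced: U1=0, U2=1, U3=1, U4=1 [stuck-at-1], U5=0.
So Y = 0. (Without the fault it would be 1.)

0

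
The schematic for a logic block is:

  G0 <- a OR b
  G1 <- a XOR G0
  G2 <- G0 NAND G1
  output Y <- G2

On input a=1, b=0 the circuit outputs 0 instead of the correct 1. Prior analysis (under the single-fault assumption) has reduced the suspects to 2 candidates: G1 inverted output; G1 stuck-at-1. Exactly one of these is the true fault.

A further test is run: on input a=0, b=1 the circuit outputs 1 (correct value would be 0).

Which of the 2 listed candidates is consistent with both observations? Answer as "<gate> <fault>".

Evaluate each candidate on input a=0, b=1:
  G1 inverted output: G0=1, G1=0 [inverted output], G2=1 → 1 — matches
  G1 stuck-at-1: G0=1, G1=1 [stuck-at-1], G2=0 → 0 — eliminated
Only G1 inverted output reproduces the observed 1.

G1 inverted output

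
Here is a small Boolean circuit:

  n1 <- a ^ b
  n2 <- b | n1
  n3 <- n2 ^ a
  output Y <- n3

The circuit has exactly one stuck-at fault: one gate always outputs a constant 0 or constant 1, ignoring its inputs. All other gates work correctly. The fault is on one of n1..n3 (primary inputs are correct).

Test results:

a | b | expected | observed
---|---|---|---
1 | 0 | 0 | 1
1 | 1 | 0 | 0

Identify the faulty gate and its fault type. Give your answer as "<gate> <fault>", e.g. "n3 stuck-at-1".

Fault-free values for test 1 (a=1, b=0): n1=1, n2=1, n3=0, giving Y=0. Observed 1.
Test 1: faults giving observed 1 are {n1 stuck-at-0, n2 stuck-at-0, n3 stuck-at-1}.
Test 2 (a=1, b=1): fault-free n1=0, n2=1, n3=0 → 0; observed 0. Eliminates n2 stuck-at-0, n3 stuck-at-1.
Only n1 stuck-at-0 is consistent with every test.

n1 stuck-at-0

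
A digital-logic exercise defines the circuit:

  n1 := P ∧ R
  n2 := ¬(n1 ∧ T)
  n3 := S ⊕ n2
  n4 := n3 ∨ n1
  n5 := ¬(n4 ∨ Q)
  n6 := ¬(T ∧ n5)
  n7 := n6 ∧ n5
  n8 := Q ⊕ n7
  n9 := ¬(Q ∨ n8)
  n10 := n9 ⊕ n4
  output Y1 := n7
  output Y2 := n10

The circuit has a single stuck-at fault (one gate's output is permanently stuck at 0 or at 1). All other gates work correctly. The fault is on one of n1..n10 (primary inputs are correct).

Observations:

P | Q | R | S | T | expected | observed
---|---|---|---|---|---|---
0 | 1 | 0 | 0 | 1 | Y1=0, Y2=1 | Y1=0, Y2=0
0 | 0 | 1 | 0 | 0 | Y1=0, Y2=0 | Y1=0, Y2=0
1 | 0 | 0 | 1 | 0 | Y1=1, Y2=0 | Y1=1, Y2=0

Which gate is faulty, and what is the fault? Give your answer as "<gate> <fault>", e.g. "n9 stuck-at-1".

Fault-free values for test 1 (P=0, Q=1, R=0, S=0, T=1): n1=0, n2=1, n3=1, n4=1, n5=0, n6=1, n7=0, n8=1, n9=0, n10=1, giving Y1=0, Y2=1. Observed Y1=0, Y2=0.
Test 1: faults giving observed Y1=0, Y2=0 are {n2 stuck-at-0, n3 stuck-at-0, n4 stuck-at-0, n9 stuck-at-1, n10 stuck-at-0}.
Test 2 (P=0, Q=0, R=1, S=0, T=0): fault-free n1=0, n2=1, n3=1, n4=1, n5=0, n6=1, n7=0, n8=0, n9=1, n10=0 → Y1=0, Y2=0; observed Y1=0, Y2=0. Eliminates n2 stuck-at-0, n3 stuck-at-0, n4 stuck-at-0.
Test 3 (P=1, Q=0, R=0, S=1, T=0): fault-free n1=0, n2=1, n3=0, n4=0, n5=1, n6=1, n7=1, n8=1, n9=0, n10=0 → Y1=1, Y2=0; observed Y1=1, Y2=0. Eliminates n9 stuck-at-1.
Only n10 stuck-at-0 is consistent with every test.

n10 stuck-at-0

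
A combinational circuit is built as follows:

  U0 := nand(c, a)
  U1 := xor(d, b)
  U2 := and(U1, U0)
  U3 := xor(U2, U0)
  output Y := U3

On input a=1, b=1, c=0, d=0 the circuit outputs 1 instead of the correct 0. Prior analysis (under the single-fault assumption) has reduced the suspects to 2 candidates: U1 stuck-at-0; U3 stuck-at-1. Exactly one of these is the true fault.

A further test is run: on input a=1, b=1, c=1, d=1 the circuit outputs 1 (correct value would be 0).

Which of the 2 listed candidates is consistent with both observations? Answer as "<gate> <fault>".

U3 stuck-at-1

Evaluate each candidate on input a=1, b=1, c=1, d=1:
  U1 stuck-at-0: U0=0, U1=0 [stuck-at-0], U2=0, U3=0 → 0 — eliminated
  U3 stuck-at-1: U0=0, U1=0, U2=0, U3=1 [stuck-at-1] → 1 — matches
Only U3 stuck-at-1 reproduces the observed 1.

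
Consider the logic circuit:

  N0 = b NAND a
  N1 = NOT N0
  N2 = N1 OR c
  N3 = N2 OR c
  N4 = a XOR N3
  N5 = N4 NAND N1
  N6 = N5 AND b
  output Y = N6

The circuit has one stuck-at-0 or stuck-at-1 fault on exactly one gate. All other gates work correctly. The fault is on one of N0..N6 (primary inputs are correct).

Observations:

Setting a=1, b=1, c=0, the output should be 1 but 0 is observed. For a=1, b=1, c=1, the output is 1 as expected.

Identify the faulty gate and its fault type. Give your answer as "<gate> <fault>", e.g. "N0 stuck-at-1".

Fault-free values for test 1 (a=1, b=1, c=0): N0=0, N1=1, N2=1, N3=1, N4=0, N5=1, N6=1, giving Y=1. Observed 0.
Test 1: faults giving observed 0 are {N2 stuck-at-0, N3 stuck-at-0, N4 stuck-at-1, N5 stuck-at-0, N6 stuck-at-0}.
Test 2 (a=1, b=1, c=1): fault-free N0=0, N1=1, N2=1, N3=1, N4=0, N5=1, N6=1 → 1; observed 1. Eliminates N3 stuck-at-0, N4 stuck-at-1, N5 stuck-at-0, N6 stuck-at-0.
Only N2 stuck-at-0 is consistent with every test.

N2 stuck-at-0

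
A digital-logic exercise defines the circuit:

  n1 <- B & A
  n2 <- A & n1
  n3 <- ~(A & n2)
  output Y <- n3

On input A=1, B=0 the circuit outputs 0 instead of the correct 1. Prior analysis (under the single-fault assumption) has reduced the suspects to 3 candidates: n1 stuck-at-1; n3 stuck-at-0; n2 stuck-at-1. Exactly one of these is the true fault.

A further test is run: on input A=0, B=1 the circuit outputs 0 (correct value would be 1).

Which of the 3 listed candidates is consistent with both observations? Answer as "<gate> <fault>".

Evaluate each candidate on input A=0, B=1:
  n1 stuck-at-1: n1=1 [stuck-at-1], n2=0, n3=1 → 1 — eliminated
  n3 stuck-at-0: n1=0, n2=0, n3=0 [stuck-at-0] → 0 — matches
  n2 stuck-at-1: n1=0, n2=1 [stuck-at-1], n3=1 → 1 — eliminated
Only n3 stuck-at-0 reproduces the observed 0.

n3 stuck-at-0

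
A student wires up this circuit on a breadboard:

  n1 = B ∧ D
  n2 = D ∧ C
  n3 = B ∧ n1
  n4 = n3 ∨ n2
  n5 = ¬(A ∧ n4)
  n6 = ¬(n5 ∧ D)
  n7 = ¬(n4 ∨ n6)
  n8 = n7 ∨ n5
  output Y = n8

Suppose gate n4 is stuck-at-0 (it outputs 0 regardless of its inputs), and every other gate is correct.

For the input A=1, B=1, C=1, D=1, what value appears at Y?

Propagate with n4 forced: n1=1, n2=1, n3=1, n4=0 [stuck-at-0], n5=1, n6=0, n7=1, n8=1.
So Y = 1. (Without the fault it would be 0.)

1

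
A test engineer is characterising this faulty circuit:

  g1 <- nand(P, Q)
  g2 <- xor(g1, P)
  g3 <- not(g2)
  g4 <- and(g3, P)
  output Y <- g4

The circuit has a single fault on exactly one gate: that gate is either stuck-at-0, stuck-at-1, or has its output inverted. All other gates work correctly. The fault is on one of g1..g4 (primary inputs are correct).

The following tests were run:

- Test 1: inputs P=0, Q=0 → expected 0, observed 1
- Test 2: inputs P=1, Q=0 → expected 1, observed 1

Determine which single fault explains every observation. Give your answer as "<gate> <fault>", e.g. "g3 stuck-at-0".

g4 stuck-at-1

Fault-free values for test 1 (P=0, Q=0): g1=1, g2=1, g3=0, g4=0, giving Y=0. Observed 1.
Test 1: faults giving observed 1 are {g4 stuck-at-1, g4 inverted output}.
Test 2 (P=1, Q=0): fault-free g1=1, g2=0, g3=1, g4=1 → 1; observed 1. Eliminates g4 inverted output.
Only g4 stuck-at-1 is consistent with every test.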